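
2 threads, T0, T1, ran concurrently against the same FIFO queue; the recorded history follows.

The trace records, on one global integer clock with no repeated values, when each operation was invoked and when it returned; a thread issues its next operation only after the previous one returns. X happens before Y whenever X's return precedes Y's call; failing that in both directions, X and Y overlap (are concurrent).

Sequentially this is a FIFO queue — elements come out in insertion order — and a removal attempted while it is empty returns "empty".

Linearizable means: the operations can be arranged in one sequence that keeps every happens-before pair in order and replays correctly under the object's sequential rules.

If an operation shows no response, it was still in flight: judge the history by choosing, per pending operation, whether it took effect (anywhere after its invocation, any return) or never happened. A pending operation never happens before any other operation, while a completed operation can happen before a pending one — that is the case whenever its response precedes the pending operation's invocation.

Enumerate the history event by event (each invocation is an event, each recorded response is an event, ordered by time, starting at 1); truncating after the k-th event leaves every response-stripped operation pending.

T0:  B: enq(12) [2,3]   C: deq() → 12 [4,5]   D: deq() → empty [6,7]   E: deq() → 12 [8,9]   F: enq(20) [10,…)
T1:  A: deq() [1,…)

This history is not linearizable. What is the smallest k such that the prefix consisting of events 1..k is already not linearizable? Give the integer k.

events 1..8 are linearizable; a witness order is A, B, C, D:
after step 1 (A deq() (pending, included)): queue <>
after step 2 (B enq(12)): queue <12>
after step 3 (C deq() → 12): queue <>
after step 4 (D deq() → empty): queue <>
with event 9 included (E responding at time 9), all real-time-consistent orders fail
every completion of the 1 pending operation (A) was checked; none linearizes
e.g. B, C, D, E (pending dropped): illegal at step 4, since E deq() → 12 cannot apply there

9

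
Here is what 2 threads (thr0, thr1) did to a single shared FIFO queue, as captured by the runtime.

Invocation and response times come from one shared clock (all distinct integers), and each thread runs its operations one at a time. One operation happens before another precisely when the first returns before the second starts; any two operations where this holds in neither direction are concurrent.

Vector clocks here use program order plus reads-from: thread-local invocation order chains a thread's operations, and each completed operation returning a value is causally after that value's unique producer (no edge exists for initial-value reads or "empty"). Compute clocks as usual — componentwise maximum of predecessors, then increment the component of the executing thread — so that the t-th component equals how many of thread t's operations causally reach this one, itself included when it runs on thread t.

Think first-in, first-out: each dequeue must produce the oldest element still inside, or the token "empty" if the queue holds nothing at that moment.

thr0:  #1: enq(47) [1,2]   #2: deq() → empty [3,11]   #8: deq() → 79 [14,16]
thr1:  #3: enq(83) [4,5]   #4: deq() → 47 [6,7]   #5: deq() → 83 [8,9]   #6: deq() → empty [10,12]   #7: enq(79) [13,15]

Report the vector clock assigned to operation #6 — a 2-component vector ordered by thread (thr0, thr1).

(1, 4)

root op #3, invoked 4: fresh clock plus thr1's own tick → (0, 1)
root op #1, invoked 1: fresh clock plus thr0's own tick → (1, 0)
invoked at 3, #2 merges VC(#1)=(1, 0) and bumps thr0's slot → (2, 0)
invoked at 6, #4 merges VC(#1)=(1, 0), VC(#3)=(0, 1) and bumps thr1's slot → (1, 2)
invoked at 8, #5 merges VC(#3)=(0, 1), VC(#4)=(1, 2) and bumps thr1's slot → (1, 3)
invoked at 10, #6 merges VC(#5)=(1, 3) and bumps thr1's slot → (1, 4)
invoked at 13, #7 merges VC(#6)=(1, 4) and bumps thr1's slot → (1, 5)
invoked at 14, #8 merges VC(#2)=(2, 0), VC(#7)=(1, 5) and bumps thr0's slot → (3, 5)
target: VC(#6) = (1, 4)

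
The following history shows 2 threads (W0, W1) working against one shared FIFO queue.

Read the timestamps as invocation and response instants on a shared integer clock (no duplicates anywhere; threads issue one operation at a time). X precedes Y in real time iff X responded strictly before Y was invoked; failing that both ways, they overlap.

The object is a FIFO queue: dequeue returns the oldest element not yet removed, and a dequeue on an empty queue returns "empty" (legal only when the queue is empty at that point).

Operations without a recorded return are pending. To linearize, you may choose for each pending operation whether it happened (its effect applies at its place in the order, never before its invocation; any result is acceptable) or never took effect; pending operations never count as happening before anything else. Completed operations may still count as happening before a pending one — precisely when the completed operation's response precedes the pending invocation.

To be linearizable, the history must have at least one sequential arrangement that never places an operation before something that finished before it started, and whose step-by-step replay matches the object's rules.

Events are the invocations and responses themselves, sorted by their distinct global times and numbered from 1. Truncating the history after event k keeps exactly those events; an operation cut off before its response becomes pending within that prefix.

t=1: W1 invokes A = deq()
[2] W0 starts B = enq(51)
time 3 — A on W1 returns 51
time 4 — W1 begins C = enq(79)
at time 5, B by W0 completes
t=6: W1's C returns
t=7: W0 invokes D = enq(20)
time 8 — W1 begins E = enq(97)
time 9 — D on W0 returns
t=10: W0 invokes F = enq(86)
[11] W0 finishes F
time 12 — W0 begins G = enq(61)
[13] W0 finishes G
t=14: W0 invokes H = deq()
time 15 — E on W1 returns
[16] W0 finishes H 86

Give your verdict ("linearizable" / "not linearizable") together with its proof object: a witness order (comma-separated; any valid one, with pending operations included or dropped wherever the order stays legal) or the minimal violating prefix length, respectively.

events 1..15 are fine; event 16 — the response of H at time 16 — makes the prefix non-linearizable
every one of the 15 real-time-consistent orders over 8 completed FIFO queue ops fails the sequential spec
take A, B, C, D, E, F, G, H: step 1 already fails, because A deq() → 51 cannot occur there
take A, B, C, D, F, E, G, H: step 1 already fails, because A deq() → 51 cannot occur there

not linearizable — minimal violating prefix: 16 events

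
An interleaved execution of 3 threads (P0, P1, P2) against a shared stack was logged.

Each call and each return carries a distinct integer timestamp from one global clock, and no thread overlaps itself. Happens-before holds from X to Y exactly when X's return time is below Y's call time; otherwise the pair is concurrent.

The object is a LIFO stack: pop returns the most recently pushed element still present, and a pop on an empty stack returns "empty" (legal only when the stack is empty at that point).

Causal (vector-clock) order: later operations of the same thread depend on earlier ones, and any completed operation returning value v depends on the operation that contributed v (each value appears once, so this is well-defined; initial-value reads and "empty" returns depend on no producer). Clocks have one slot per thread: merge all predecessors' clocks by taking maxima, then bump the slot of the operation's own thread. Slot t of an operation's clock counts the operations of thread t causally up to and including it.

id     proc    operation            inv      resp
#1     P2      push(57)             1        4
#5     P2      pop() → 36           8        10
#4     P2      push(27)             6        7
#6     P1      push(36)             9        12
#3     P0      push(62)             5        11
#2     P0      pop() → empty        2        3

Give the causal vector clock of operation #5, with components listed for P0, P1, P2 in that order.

(0, 1, 3)

#1, invoked 1, has no incoming edges; only P2's bump applies → (0, 0, 1)
#6, invoked 9, has no incoming edges; only P1's bump applies → (0, 1, 0)
#2, invoked 2, has no incoming edges; only P0's bump applies → (1, 0, 0)
merge at #4 (invoked 6): VC(#1)=(0, 0, 1), own-thread bump on P2 → (0, 0, 2)
merge at #3 (invoked 5): VC(#2)=(1, 0, 0), own-thread bump on P0 → (2, 0, 0)
merge at #5 (invoked 8): VC(#4)=(0, 0, 2), VC(#6)=(0, 1, 0), own-thread bump on P2 → (0, 1, 3)
target: VC(#5) = (0, 1, 3)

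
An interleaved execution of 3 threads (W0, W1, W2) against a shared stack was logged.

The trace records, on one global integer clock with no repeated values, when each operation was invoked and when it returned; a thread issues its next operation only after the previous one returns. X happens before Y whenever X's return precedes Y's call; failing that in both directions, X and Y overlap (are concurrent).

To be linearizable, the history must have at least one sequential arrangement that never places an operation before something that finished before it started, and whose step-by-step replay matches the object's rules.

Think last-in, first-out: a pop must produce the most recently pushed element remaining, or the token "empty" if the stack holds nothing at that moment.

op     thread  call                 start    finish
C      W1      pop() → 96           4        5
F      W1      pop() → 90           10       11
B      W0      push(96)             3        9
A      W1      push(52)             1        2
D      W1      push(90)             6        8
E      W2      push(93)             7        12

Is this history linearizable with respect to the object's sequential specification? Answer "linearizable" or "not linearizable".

linearizable

a witness: A, B, C, D, F, E
1. A push(52), leaving stack <52>
2. B push(96), leaving stack <52,96>
3. C pop() → 96, leaving stack <52>
4. D push(90), leaving stack <52,90>
5. F pop() → 90, leaving stack <52>
6. E push(93), leaving stack <52,93>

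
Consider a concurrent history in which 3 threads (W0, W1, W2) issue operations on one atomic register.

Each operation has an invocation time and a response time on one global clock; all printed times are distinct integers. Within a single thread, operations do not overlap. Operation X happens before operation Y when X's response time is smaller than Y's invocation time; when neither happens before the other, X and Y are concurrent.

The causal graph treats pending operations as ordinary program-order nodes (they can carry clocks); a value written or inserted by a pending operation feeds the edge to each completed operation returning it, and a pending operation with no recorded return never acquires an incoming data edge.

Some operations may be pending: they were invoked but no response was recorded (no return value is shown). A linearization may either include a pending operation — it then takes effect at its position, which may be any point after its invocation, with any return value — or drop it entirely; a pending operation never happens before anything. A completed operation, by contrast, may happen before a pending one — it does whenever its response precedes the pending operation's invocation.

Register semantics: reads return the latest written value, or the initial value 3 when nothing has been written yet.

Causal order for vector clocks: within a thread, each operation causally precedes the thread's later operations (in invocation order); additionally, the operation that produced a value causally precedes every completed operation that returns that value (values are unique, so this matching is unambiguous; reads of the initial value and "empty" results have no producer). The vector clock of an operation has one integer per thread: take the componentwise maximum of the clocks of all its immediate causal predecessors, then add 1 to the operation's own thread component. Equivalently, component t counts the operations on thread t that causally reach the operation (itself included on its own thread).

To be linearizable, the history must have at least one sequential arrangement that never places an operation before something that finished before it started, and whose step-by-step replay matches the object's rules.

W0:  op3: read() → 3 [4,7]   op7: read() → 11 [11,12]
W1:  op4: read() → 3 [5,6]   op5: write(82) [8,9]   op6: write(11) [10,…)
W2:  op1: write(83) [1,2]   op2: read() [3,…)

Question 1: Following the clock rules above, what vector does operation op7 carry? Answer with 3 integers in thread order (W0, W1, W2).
(2, 3, 0)

root op op1, invoked 1: fresh clock plus W2's own tick → (0, 0, 1)
root op op4, invoked 5: fresh clock plus W1's own tick → (0, 1, 0)
root op op3, invoked 4: fresh clock plus W0's own tick → (1, 0, 0)
op2 (invocation 3): componentwise max over VC(op1)=(0, 0, 1), +1 at W2, giving (0, 0, 2)
op5 (invocation 8): componentwise max over VC(op4)=(0, 1, 0), +1 at W1, giving (0, 2, 0)
op6 (invocation 10): componentwise max over VC(op5)=(0, 2, 0), +1 at W1, giving (0, 3, 0)
op7 (invocation 11): componentwise max over VC(op3)=(1, 0, 0), VC(op6)=(0, 3, 0), +1 at W0, giving (2, 3, 0)
target: VC(op7) = (2, 3, 0)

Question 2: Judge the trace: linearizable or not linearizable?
not linearizable

events 1..5 are fine; event 6 — the response of op4 at time 6 — makes the prefix non-linearizable
exactly one order of the 2 completed ops respects real time; the atomic register replay fails
no completion choice of the 2 pending operations (op2, op3) rescues it — every subset was tried
one such order, op1, op4 (pending dropped), breaks at step 2 where op4 read() → 3 is illegal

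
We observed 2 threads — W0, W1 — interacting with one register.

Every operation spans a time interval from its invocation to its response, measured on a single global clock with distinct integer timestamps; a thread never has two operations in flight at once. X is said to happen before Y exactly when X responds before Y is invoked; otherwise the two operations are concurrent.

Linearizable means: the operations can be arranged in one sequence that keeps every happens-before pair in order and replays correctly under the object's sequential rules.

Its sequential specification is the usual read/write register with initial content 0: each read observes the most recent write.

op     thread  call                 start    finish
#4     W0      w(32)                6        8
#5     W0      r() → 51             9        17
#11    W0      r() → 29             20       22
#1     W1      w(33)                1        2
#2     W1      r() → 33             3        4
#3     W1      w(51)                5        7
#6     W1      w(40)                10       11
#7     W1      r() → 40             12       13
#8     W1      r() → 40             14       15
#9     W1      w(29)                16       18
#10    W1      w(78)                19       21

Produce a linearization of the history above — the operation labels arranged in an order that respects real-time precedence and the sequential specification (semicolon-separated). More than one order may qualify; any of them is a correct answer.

#1; #2; #4; #3; #5; #6; #7; #8; #9; #11; #10

1. #1 w(33), leaving value 33
2. #2 r() → 33, leaving value 33
3. #4 w(32), leaving value 32
4. #3 w(51), leaving value 51
5. #5 r() → 51, leaving value 51
6. #6 w(40), leaving value 40
7. #7 r() → 40, leaving value 40
8. #8 r() → 40, leaving value 40
9. #9 w(29), leaving value 29
10. #11 r() → 29, leaving value 29
11. #10 w(78), leaving value 78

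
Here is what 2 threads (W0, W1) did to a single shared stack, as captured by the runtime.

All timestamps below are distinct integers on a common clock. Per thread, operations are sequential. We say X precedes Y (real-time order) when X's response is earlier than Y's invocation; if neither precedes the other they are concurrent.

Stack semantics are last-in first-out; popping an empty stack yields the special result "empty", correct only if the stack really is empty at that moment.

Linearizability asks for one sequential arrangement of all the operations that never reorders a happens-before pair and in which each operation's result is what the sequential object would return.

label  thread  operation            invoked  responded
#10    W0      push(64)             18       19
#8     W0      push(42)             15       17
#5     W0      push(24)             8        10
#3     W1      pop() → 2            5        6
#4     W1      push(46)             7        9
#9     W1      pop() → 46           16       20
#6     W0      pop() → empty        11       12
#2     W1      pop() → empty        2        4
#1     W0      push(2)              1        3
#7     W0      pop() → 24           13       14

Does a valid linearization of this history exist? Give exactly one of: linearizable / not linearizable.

not linearizable

through event 11 a valid linearization exists; event 12 (#6 responding at time 12) ends that
4 orders of the 6 completed stack ops respect real time; none is legal
take #1, #2, #3, #4, #5, #6: step 2 already fails, because #2 pop() → empty cannot occur there
take #1, #2, #3, #5, #4, #6: step 2 already fails, because #2 pop() → empty cannot occur there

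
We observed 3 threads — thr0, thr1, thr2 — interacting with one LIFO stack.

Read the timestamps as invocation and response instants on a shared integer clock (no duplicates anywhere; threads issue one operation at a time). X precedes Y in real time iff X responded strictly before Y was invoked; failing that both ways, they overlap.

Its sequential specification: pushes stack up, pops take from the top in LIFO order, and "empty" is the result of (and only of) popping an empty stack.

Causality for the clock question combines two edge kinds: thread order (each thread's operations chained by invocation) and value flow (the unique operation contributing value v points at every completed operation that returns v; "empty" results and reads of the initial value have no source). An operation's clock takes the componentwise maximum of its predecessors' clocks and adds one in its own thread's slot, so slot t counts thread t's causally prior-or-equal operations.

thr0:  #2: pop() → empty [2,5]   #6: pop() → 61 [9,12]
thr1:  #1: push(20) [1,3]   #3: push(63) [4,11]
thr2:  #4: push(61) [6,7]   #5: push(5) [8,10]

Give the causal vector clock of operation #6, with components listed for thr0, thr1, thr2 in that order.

root op #4, invoked 6: fresh clock plus thr2's own tick → (0, 0, 1)
root op #1, invoked 1: fresh clock plus thr1's own tick → (0, 1, 0)
root op #2, invoked 2: fresh clock plus thr0's own tick → (1, 0, 0)
from VC(#4)=(0, 0, 1), #5 (invoked 8) maxes components and bumps thr2 → (0, 0, 2)
from VC(#1)=(0, 1, 0), #3 (invoked 4) maxes components and bumps thr1 → (0, 2, 0)
from VC(#2)=(1, 0, 0), VC(#4)=(0, 0, 1), #6 (invoked 9) maxes components and bumps thr0 → (2, 0, 1)
target: VC(#6) = (2, 0, 1)

(2, 0, 1)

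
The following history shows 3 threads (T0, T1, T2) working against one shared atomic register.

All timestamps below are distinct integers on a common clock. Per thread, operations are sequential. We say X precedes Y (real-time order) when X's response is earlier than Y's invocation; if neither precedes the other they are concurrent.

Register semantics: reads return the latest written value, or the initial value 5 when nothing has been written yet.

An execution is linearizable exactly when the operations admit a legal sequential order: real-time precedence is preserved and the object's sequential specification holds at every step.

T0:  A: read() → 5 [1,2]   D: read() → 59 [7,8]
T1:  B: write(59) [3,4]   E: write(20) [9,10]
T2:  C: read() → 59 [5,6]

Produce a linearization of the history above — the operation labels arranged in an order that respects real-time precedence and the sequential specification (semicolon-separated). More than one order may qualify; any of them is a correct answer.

step 1: A read() → 5 — value 5
step 2: B write(59) — value 59
step 3: C read() → 59 — value 59
step 4: D read() → 59 — value 59
step 5: E write(20) — value 20

A; B; C; D; E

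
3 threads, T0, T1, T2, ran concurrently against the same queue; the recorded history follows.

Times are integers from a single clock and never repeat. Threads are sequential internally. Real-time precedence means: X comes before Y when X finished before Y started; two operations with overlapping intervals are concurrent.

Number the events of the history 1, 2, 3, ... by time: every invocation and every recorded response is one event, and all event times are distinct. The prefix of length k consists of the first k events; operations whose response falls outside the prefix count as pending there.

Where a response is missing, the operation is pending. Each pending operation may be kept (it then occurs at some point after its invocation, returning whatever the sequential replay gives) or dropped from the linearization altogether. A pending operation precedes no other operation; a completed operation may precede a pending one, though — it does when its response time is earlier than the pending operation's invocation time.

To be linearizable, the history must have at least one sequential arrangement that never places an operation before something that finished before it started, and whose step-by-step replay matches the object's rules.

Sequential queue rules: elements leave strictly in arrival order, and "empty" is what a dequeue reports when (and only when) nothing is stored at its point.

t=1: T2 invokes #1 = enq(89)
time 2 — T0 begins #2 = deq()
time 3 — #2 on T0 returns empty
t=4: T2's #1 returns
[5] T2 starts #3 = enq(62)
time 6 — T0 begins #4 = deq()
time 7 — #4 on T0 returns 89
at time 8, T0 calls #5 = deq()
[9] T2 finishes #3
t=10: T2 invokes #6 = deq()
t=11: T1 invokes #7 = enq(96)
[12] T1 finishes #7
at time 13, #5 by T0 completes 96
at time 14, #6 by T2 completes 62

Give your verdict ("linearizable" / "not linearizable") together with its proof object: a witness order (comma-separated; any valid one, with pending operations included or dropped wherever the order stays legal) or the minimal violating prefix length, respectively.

linearizable — witness: #2, #1, #3, #4, #6, #7, #5

step 1: #2 deq() → empty — queue <>
step 2: #1 enq(89) — queue <89>
step 3: #3 enq(62) — queue <89,62>
step 4: #4 deq() → 89 — queue <62>
step 5: #6 deq() → 62 — queue <>
step 6: #7 enq(96) — queue <96>
step 7: #5 deq() → 96 — queue <>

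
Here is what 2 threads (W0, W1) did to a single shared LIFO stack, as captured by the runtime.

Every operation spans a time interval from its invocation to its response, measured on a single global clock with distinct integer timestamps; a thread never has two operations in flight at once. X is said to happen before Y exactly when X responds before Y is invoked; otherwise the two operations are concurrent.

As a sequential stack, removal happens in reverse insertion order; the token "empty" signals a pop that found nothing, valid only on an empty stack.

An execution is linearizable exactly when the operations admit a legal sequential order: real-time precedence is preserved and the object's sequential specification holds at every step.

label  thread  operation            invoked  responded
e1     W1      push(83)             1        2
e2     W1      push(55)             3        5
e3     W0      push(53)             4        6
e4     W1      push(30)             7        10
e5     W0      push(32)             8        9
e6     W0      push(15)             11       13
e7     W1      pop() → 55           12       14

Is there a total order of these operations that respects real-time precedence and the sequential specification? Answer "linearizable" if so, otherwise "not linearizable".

not linearizable

cut after 13 events: linearizable; cut after 14 events (e7 responds, time 14): not linearizable
checked exhaustively: 8 real-time-consistent orders of 7 completed operations, zero legal LIFO stack replays
e.g. e1, e2, e3, e4, e5, e6, e7: illegal at step 7, since e7 pop() → 55 cannot apply there
e.g. e1, e2, e3, e4, e5, e7, e6: illegal at step 6, since e7 pop() → 55 cannot apply there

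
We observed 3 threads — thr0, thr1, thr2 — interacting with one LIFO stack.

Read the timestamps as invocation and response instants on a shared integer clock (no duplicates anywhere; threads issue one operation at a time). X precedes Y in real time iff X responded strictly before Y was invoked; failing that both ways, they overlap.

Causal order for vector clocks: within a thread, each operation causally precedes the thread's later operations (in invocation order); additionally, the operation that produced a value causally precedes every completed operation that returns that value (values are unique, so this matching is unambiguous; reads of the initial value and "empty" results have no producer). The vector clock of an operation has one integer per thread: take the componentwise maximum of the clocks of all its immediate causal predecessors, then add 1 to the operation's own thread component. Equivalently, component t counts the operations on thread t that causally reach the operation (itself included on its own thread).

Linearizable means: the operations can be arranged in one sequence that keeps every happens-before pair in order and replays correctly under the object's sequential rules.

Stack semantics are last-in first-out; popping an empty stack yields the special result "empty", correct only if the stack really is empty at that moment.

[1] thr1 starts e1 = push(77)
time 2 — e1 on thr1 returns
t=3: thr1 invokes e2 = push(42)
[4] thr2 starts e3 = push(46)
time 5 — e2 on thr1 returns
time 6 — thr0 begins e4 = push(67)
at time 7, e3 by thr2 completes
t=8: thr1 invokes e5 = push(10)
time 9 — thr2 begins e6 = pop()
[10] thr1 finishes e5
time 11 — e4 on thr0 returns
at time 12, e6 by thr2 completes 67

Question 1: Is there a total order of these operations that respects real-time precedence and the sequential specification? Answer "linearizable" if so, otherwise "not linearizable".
witness order: e1, e2, e3, e4, e6, e5
step 1: e1 push(77) — stack <77>
step 2: e2 push(42) — stack <77,42>
step 3: e3 push(46) — stack <77,42,46>
step 4: e4 push(67) — stack <77,42,46,67>
step 5: e6 pop() → 67 — stack <77,42,46>
step 6: e5 push(10) — stack <77,42,46,10>

linearizable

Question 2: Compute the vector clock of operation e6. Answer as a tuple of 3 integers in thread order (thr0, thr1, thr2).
invoked at 4, e3 has no predecessors; its own thr2 bump gives (0, 0, 1)
invoked at 1, e1 has no predecessors; its own thr1 bump gives (0, 1, 0)
invoked at 6, e4 has no predecessors; its own thr0 bump gives (1, 0, 0)
merge at e2 (invoked 3): VC(e1)=(0, 1, 0), own-thread bump on thr1 → (0, 2, 0)
merge at e5 (invoked 8): VC(e2)=(0, 2, 0), own-thread bump on thr1 → (0, 3, 0)
merge at e6 (invoked 9): VC(e3)=(0, 0, 1), VC(e4)=(1, 0, 0), own-thread bump on thr2 → (1, 0, 2)
target: VC(e6) = (1, 0, 2)

(1, 0, 2)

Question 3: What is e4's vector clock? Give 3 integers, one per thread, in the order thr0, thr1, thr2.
root op e3, invoked 4: fresh clock plus thr2's own tick → (0, 0, 1)
root op e1, invoked 1: fresh clock plus thr1's own tick → (0, 1, 0)
root op e4, invoked 6: fresh clock plus thr0's own tick → (1, 0, 0)
VC(e2, invoked at 3): max of VC(e1)=(0, 1, 0), then +1 on thread thr1 → (0, 2, 0)
VC(e5, invoked at 8): max of VC(e2)=(0, 2, 0), then +1 on thread thr1 → (0, 3, 0)
VC(e6, invoked at 9): max of VC(e3)=(0, 0, 1), VC(e4)=(1, 0, 0), then +1 on thread thr2 → (1, 0, 2)
target: VC(e4) = (1, 0, 0)

(1, 0, 0)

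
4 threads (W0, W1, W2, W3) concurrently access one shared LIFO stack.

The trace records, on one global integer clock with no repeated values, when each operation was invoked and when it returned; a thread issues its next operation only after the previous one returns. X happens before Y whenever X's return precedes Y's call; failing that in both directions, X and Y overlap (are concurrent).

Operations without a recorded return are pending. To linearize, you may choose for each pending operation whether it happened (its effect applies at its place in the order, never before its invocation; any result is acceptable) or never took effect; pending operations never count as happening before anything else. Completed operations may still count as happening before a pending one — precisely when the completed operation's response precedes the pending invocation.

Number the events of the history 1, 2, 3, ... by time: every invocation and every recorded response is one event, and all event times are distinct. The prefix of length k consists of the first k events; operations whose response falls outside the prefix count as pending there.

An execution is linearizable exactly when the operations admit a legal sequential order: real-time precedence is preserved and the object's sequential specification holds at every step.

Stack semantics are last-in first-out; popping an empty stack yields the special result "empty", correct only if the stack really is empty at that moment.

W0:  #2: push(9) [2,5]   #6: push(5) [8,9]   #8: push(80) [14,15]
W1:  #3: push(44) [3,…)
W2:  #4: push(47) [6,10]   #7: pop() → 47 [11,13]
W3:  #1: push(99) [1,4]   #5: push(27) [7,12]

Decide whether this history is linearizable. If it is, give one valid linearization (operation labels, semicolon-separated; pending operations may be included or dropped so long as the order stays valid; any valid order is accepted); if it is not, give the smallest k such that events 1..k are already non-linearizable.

after step 1 (#1 push(99)): stack <99>
after step 2 (#2 push(9)): stack <99,9>
after step 3 (#3 push(44) (pending, included)): stack <99,9,44>
after step 4 (#5 push(27)): stack <99,9,44,27>
after step 5 (#6 push(5)): stack <99,9,44,27,5>
after step 6 (#4 push(47)): stack <99,9,44,27,5,47>
after step 7 (#7 pop() → 47): stack <99,9,44,27,5>
after step 8 (#8 push(80)): stack <99,9,44,27,5,80>

linearizable — witness: #1; #2; #3; #5; #6; #4; #7; #8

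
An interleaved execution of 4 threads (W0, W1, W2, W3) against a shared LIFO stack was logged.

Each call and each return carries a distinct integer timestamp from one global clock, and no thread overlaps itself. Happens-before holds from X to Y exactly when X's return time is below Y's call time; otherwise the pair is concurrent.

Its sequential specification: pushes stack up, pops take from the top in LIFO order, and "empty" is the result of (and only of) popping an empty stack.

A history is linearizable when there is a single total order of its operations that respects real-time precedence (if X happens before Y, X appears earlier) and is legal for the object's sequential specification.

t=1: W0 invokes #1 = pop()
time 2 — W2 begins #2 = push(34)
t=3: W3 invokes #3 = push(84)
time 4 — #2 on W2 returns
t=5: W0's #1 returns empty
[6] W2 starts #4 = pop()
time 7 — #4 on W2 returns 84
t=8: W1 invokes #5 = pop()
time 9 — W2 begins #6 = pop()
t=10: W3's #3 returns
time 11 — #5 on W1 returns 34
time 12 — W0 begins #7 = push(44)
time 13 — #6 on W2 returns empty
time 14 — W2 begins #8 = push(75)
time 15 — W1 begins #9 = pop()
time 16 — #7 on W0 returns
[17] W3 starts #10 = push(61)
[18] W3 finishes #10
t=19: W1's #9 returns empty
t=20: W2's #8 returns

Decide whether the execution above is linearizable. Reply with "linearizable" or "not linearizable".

a witness: #1, #2, #3, #4, #5, #6, #9, #7, #8, #10
step 1: #1 pop() → empty — stack <>
step 2: #2 push(34) — stack <34>
step 3: #3 push(84) — stack <34,84>
step 4: #4 pop() → 84 — stack <34>
step 5: #5 pop() → 34 — stack <>
step 6: #6 pop() → empty — stack <>
step 7: #9 pop() → empty — stack <>
step 8: #7 push(44) — stack <44>
step 9: #8 push(75) — stack <44,75>
step 10: #10 push(61) — stack <44,75,61>

linearizable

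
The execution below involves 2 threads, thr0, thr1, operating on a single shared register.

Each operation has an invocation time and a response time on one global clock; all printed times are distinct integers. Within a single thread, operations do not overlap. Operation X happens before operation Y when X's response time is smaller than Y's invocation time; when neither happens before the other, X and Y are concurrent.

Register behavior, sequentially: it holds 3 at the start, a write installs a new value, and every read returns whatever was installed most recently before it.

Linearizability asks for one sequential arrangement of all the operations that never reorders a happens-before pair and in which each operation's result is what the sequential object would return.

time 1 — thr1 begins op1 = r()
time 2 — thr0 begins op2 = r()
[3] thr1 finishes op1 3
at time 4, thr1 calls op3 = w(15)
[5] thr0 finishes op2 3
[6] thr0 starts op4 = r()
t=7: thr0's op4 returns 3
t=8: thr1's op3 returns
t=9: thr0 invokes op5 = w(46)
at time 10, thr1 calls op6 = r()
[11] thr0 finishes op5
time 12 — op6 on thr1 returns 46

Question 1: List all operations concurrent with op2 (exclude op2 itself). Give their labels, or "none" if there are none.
Answer: op1, op3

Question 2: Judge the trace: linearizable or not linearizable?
linearizable

witness order: op1, op2, op4, op3, op5, op6
after step 1 (op1 r() → 3): value 3
after step 2 (op2 r() → 3): value 3
after step 3 (op4 r() → 3): value 3
after step 4 (op3 w(15)): value 15
after step 5 (op5 w(46)): value 46
after step 6 (op6 r() → 46): value 46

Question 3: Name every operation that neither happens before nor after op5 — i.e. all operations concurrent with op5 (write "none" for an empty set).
Answer: op6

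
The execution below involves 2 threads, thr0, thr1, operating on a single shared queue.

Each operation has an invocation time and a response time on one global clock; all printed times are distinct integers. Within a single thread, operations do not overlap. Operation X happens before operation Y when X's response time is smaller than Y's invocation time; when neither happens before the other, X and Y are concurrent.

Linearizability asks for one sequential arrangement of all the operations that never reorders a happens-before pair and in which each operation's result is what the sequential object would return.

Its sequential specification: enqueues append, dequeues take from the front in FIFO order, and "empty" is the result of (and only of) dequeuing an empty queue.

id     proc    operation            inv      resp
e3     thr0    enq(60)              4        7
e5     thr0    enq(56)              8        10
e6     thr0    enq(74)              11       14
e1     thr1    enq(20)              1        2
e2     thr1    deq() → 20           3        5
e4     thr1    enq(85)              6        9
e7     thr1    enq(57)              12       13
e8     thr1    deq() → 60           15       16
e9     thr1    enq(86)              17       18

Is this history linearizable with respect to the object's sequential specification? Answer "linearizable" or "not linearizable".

a witness: e1, e2, e3, e4, e5, e6, e7, e8, e9
after step 1 (e1 enq(20)): queue <20>
after step 2 (e2 deq() → 20): queue <>
after step 3 (e3 enq(60)): queue <60>
after step 4 (e4 enq(85)): queue <60,85>
after step 5 (e5 enq(56)): queue <60,85,56>
after step 6 (e6 enq(74)): queue <60,85,56,74>
after step 7 (e7 enq(57)): queue <60,85,56,74,57>
after step 8 (e8 deq() → 60): queue <85,56,74,57>
after step 9 (e9 enq(86)): queue <85,56,74,57,86>

linearizable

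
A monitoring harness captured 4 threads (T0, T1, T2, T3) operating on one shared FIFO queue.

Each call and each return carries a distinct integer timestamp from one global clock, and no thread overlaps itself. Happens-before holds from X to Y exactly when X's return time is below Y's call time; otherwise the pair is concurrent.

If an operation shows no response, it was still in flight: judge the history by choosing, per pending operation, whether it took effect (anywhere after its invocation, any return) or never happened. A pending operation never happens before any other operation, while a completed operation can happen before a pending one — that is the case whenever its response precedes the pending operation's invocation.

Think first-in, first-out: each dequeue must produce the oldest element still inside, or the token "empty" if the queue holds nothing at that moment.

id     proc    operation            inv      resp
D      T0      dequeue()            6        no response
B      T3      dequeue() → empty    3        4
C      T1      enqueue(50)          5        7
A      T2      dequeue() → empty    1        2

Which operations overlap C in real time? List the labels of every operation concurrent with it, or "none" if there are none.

D

overlap test against C [5,7]: concurrent iff the interval meets 5..7
A [1,2]: before
B [3,4]: before
D [6,…): concurrent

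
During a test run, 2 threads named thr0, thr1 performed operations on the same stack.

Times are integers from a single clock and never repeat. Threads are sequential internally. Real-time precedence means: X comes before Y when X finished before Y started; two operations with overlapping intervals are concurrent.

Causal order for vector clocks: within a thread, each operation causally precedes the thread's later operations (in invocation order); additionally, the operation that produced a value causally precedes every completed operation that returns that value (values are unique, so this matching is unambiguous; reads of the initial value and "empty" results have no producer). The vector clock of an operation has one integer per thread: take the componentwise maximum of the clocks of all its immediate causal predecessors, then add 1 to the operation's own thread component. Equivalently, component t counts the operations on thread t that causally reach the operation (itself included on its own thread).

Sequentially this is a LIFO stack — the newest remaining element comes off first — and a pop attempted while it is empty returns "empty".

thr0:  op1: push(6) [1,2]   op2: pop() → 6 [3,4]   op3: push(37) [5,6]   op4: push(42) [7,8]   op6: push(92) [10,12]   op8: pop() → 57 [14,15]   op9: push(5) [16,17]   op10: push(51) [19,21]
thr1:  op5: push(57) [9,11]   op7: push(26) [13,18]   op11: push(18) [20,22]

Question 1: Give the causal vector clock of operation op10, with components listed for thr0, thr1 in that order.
Answer: (8, 1)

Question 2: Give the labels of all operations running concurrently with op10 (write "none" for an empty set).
Answer: op11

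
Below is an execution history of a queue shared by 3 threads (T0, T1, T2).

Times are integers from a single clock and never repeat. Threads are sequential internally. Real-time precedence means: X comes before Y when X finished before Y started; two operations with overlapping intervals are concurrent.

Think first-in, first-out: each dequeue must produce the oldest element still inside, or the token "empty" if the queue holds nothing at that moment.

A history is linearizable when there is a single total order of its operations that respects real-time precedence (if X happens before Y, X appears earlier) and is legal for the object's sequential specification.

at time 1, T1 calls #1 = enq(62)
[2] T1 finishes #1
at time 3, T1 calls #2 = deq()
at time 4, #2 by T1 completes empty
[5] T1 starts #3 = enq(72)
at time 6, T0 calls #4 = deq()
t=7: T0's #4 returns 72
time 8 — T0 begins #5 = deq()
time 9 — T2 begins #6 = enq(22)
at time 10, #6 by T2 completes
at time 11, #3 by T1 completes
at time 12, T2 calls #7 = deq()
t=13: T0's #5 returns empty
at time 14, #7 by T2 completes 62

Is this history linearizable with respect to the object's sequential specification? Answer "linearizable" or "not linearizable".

not linearizable

cut after 3 events: linearizable; cut after 4 events (#2 responds, time 4): not linearizable
a single order respects real time; the 2 completed queue operations fail replay along it
e.g. #1, #2: illegal at step 2, since #2 deq() → empty cannot apply there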